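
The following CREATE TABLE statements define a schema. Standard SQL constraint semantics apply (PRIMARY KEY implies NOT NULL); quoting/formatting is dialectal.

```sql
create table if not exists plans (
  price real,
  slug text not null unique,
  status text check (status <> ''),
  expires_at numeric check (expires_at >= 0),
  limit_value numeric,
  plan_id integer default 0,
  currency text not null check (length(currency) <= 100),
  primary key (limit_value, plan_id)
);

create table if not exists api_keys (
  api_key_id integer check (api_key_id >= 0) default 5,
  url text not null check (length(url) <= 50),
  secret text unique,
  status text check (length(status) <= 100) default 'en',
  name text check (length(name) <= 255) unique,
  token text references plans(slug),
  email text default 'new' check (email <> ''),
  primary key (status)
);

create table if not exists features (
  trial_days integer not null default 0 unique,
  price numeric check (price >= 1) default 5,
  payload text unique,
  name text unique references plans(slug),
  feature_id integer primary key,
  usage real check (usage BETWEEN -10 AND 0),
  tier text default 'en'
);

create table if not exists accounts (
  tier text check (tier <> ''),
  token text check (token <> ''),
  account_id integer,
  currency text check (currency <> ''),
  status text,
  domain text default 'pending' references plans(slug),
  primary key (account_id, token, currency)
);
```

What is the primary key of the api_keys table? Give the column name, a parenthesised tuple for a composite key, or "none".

status is declared PRIMARY KEY as a table-level PRIMARY KEY clause.

status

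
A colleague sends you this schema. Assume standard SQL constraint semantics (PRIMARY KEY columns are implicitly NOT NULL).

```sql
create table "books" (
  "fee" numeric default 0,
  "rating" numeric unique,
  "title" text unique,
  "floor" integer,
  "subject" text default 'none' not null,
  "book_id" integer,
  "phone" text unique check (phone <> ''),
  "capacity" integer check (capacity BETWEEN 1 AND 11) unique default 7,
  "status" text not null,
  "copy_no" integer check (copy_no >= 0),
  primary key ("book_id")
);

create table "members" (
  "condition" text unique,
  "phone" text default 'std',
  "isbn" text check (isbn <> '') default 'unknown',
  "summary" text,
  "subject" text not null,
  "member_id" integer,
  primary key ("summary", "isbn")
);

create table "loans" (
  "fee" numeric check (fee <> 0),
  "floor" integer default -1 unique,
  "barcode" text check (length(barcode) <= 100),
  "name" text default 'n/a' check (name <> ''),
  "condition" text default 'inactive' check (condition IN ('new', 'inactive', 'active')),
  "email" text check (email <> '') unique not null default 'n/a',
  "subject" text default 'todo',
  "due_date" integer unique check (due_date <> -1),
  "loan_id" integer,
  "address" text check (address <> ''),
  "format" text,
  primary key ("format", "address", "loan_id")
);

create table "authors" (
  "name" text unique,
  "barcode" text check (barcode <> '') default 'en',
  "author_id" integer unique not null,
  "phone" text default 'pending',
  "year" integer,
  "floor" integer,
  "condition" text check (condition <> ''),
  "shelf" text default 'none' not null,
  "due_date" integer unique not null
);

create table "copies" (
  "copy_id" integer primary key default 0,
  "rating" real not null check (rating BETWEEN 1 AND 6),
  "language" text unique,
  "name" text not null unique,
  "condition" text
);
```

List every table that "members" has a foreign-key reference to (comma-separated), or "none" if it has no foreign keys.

none

No column in members has a REFERENCES clause.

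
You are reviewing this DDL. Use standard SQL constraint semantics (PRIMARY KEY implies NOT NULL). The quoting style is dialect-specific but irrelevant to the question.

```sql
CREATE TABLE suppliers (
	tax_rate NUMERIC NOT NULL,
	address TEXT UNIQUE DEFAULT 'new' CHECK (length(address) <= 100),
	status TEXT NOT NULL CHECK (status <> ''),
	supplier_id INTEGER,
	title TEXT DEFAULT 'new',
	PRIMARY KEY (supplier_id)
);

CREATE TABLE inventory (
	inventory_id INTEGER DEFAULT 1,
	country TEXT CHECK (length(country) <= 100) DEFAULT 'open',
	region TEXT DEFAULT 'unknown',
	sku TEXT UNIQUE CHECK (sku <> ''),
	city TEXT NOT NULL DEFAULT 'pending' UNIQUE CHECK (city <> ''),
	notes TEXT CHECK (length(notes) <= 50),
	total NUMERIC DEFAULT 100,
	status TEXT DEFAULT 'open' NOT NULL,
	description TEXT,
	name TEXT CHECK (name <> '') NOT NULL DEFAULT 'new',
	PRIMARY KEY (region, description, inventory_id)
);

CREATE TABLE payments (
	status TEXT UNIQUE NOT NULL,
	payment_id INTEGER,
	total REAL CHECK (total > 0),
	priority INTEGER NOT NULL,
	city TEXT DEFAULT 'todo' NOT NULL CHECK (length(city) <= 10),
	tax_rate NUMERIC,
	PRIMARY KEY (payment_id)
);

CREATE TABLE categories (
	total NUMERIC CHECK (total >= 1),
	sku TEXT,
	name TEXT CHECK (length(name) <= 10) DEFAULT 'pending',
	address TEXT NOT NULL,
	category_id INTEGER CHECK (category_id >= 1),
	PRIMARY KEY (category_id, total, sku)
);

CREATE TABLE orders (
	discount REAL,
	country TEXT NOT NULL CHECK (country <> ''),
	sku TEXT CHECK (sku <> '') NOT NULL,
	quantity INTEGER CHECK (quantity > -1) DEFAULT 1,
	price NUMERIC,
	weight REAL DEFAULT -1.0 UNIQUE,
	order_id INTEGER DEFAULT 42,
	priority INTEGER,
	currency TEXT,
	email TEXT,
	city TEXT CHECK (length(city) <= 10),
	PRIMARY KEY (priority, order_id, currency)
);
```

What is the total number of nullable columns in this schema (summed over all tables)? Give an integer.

15

suppliers: 2 nullable (address, title — PK (supplier_id) and explicit NOT NULL columns excluded).
inventory: 4 nullable (country, sku, notes, total — PK (region, description, inventory_id) and explicit NOT NULL columns excluded).
payments: 2 nullable (total, tax_rate — PK (payment_id) and explicit NOT NULL columns excluded).
categories: 1 nullable (name — PK (category_id, total, sku) and explicit NOT NULL columns excluded).
orders: 6 nullable (discount, quantity, price, weight, email, city — PK (priority, order_id, currency) and explicit NOT NULL columns excluded).
Total: 2 + 4 + 2 + 1 + 6 = 15.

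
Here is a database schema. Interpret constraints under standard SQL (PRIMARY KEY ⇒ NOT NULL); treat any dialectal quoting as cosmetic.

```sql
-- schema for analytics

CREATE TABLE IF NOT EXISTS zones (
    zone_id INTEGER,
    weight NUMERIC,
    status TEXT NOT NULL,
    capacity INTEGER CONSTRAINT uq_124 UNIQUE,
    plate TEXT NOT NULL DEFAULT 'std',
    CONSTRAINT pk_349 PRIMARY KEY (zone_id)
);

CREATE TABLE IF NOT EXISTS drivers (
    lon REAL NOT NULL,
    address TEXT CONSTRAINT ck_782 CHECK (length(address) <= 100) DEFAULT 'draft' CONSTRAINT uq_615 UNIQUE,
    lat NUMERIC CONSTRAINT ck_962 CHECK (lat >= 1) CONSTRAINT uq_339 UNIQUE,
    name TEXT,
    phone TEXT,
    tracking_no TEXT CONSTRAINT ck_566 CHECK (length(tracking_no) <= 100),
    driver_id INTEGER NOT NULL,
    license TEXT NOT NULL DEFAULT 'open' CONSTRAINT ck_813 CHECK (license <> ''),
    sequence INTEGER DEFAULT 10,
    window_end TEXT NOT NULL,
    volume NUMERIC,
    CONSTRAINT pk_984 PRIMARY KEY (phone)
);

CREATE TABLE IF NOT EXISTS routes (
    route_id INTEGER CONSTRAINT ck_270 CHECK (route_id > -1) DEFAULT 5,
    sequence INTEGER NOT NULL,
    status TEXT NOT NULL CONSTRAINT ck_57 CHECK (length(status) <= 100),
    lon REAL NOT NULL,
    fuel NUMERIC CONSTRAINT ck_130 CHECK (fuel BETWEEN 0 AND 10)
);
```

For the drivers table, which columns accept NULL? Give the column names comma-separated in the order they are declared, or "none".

address, lat, name, tracking_no, sequence, volume

- lon: declared NOT NULL → not nullable.
- address: CHECK does not forbid NULL (a CHECK constraint passes when its expression is NULL) → nullable.
- lat: CHECK does not forbid NULL (a CHECK constraint passes when its expression is NULL) → nullable.
- name: no NOT NULL constraint applies → nullable.
- phone: part of the PRIMARY KEY, which implies NOT NULL → not nullable.
- tracking_no: CHECK does not forbid NULL (a CHECK constraint passes when its expression is NULL) → nullable.
- driver_id: declared NOT NULL → not nullable.
- license: declared NOT NULL → not nullable.
- sequence: DEFAULT only fills an omitted column; an explicit NULL is still allowed → nullable.
- window_end: declared NOT NULL → not nullable.
- volume: no NOT NULL constraint applies → nullable.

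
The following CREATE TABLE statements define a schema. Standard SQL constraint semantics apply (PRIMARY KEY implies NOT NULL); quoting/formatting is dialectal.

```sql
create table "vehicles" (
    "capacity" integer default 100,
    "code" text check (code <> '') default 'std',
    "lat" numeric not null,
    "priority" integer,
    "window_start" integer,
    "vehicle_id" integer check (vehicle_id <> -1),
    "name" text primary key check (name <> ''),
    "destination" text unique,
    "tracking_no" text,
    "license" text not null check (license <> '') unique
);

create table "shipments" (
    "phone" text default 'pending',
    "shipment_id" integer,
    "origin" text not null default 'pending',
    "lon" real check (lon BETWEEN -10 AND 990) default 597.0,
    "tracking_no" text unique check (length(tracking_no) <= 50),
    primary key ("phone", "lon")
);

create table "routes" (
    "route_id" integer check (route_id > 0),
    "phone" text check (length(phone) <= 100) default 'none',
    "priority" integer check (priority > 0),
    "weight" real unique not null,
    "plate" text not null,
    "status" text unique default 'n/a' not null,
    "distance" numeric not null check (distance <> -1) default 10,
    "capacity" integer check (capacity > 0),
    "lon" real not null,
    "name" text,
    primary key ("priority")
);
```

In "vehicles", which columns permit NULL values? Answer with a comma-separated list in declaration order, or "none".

- capacity: DEFAULT only fills an omitted column; an explicit NULL is still allowed → nullable.
- code: CHECK does not forbid NULL (a CHECK constraint passes when its expression is NULL) → nullable.
- lat: declared NOT NULL → not nullable.
- priority: no NOT NULL constraint applies → nullable.
- window_start: no NOT NULL constraint applies → nullable.
- vehicle_id: CHECK does not forbid NULL (a CHECK constraint passes when its expression is NULL) → nullable.
- name: part of the PRIMARY KEY, which implies NOT NULL → not nullable.
- destination: UNIQUE does not imply NOT NULL → nullable.
- tracking_no: no NOT NULL constraint applies → nullable.
- license: declared NOT NULL → not nullable.

capacity, code, priority, window_start, vehicle_id, destination, tracking_no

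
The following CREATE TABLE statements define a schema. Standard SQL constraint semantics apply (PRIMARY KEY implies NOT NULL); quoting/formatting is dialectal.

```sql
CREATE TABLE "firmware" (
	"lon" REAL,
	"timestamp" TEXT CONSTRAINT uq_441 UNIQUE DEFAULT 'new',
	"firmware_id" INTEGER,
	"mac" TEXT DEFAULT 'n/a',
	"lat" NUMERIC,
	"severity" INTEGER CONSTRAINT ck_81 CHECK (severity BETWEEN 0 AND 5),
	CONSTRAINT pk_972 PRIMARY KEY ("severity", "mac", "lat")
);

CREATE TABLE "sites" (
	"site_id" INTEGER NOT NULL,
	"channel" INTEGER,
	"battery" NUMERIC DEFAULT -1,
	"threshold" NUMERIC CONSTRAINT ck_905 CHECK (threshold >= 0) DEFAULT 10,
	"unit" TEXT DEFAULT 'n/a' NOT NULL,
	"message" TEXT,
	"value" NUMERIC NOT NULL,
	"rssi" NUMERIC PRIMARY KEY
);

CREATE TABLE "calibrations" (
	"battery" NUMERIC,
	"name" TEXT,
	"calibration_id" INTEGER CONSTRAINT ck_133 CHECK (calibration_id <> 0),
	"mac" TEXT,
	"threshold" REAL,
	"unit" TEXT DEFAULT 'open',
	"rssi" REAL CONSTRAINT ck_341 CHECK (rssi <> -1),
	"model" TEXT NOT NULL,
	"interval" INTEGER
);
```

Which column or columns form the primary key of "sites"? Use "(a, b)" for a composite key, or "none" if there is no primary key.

rssi

rssi is declared PRIMARY KEY inline on the column.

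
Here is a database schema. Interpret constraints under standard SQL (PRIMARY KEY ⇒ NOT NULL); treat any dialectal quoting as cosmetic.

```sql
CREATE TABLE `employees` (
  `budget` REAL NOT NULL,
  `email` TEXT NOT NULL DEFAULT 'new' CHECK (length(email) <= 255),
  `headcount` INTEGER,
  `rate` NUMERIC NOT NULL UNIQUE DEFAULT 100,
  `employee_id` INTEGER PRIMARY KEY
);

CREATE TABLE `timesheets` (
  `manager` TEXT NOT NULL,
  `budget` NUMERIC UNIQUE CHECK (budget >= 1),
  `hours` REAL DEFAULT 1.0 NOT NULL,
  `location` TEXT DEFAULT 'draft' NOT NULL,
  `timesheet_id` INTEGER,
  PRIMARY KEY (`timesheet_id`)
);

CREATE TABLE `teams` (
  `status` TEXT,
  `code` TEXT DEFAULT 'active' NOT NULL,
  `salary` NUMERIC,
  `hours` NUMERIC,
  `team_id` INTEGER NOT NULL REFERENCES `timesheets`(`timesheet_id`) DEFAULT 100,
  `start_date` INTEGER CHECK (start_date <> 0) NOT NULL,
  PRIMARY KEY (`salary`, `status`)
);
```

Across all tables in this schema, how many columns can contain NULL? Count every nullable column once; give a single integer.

3

employees: 1 nullable (headcount — PK (employee_id) and explicit NOT NULL columns excluded).
timesheets: 1 nullable (budget — PK (timesheet_id) and explicit NOT NULL columns excluded).
teams: 1 nullable (hours — PK (salary, status) and explicit NOT NULL columns excluded).
Total: 1 + 1 + 1 = 3.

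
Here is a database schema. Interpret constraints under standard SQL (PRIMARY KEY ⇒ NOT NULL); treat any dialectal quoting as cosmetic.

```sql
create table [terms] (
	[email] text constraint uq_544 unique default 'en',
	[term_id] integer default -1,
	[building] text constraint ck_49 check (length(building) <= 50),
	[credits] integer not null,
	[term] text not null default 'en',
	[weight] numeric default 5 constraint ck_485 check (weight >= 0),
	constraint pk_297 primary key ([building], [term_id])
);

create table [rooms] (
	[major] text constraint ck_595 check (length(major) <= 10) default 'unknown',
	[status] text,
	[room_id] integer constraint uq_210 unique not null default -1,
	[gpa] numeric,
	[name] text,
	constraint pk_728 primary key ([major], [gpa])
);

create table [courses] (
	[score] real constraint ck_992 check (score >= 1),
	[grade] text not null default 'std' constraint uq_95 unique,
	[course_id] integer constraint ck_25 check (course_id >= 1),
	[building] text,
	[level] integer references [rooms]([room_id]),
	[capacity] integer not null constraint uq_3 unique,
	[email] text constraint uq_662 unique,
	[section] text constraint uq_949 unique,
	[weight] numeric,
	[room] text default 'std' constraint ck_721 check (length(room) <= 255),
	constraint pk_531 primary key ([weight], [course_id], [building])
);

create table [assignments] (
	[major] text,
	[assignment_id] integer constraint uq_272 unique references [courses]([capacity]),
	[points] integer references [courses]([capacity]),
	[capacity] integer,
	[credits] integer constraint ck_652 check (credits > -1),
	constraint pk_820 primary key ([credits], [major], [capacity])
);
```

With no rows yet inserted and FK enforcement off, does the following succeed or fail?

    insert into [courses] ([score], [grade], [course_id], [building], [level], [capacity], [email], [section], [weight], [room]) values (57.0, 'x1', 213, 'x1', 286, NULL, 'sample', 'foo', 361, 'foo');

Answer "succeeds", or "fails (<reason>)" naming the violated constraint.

fails (NOT NULL on capacity)

capacity is explicitly set to NULL, but capacity is declared NOT NULL.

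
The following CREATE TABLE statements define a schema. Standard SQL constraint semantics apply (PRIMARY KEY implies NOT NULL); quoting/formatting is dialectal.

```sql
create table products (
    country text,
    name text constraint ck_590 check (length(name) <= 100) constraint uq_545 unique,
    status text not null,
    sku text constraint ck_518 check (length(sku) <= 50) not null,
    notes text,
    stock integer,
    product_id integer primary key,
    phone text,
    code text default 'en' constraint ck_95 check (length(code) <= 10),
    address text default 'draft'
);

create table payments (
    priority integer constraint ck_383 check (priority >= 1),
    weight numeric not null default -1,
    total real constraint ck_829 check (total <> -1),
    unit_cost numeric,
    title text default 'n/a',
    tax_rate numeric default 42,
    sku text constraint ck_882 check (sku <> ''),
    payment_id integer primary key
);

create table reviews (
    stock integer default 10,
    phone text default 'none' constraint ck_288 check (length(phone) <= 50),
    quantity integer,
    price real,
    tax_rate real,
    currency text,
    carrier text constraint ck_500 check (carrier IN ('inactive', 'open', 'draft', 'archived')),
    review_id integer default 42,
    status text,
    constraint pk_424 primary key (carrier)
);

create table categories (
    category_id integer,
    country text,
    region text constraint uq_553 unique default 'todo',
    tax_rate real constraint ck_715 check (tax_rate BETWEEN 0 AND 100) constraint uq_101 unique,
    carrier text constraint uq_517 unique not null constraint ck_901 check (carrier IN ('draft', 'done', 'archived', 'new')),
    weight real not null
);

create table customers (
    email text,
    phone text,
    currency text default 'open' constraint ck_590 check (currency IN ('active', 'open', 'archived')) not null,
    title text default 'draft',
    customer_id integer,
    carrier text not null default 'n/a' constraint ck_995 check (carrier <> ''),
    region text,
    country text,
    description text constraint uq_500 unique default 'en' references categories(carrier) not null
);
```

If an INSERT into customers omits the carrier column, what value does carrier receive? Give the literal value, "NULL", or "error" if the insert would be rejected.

'n/a'

carrier has an explicit DEFAULT 'n/a'.
When the column is omitted from an INSERT, that default is used.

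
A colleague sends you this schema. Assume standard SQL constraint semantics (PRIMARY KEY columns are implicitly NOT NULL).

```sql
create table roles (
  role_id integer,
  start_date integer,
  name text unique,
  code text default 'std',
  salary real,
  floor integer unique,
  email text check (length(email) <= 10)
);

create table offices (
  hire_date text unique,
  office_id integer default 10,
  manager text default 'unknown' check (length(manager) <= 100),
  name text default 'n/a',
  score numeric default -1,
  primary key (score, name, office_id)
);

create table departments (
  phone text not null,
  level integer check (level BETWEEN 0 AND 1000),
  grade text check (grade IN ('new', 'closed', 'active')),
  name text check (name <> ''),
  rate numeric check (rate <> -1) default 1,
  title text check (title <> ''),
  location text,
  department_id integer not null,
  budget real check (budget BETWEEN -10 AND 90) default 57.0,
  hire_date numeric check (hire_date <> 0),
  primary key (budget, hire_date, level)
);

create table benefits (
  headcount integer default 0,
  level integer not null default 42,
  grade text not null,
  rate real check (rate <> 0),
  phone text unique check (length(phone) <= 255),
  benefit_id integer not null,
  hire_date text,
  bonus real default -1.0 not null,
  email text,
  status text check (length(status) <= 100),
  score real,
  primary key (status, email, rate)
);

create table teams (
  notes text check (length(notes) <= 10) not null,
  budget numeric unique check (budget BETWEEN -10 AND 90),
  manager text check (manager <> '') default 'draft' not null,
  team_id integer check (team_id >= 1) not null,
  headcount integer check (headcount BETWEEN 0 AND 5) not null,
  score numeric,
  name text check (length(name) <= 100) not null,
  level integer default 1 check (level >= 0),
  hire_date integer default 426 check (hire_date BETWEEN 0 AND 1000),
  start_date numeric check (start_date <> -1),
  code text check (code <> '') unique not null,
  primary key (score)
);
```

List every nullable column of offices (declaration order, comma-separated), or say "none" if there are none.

hire_date, manager

- hire_date: UNIQUE does not imply NOT NULL → nullable.
- office_id: part of the PRIMARY KEY, which implies NOT NULL → not nullable.
- manager: CHECK does not forbid NULL (a CHECK constraint passes when its expression is NULL) → nullable.
- name: part of the PRIMARY KEY, which implies NOT NULL → not nullable.
- score: part of the PRIMARY KEY, which implies NOT NULL → not nullable.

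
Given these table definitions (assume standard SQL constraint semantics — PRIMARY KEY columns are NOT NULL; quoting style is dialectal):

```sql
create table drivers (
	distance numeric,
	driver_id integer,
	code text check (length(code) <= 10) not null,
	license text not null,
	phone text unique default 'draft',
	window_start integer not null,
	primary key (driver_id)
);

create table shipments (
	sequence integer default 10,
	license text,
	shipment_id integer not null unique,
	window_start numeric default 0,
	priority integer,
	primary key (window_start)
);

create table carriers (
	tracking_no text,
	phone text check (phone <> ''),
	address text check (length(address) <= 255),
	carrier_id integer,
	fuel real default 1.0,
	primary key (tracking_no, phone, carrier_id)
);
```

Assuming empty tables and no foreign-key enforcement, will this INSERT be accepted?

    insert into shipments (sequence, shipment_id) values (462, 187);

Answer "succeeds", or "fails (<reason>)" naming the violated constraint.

NOT NULL columns: shipment_id is supplied; window_start defaults to 0.
No constraint is violated.

succeeds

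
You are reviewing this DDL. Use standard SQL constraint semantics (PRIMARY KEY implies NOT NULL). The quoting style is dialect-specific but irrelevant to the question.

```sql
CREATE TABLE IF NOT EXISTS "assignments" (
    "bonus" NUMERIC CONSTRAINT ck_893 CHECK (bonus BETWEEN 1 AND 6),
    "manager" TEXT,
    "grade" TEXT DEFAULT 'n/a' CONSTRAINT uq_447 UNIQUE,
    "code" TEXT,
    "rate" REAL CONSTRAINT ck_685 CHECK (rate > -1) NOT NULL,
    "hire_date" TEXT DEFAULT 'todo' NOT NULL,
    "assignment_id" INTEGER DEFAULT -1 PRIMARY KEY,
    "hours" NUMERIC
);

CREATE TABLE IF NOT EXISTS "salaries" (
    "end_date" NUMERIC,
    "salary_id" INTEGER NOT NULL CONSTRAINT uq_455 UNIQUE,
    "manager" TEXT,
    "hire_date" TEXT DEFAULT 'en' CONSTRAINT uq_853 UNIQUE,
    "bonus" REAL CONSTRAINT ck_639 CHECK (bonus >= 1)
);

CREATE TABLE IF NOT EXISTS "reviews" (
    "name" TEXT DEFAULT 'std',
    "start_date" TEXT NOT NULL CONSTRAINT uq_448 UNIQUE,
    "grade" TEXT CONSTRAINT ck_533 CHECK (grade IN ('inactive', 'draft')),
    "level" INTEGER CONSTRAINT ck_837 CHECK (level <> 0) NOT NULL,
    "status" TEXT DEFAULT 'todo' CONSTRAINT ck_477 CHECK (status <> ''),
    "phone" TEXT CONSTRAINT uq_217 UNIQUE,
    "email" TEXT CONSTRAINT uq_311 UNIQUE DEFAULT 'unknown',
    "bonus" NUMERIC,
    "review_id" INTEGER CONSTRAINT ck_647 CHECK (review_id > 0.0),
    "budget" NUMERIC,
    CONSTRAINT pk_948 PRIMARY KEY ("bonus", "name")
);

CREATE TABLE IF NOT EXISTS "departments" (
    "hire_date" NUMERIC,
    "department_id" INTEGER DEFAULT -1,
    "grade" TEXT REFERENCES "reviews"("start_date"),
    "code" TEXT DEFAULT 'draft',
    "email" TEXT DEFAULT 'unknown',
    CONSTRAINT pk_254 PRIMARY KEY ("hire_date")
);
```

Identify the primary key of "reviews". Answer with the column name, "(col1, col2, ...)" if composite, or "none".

A table-level PRIMARY KEY clause names 2 columns: bonus, name.
This is a composite key — the combination is unique, not each column individually.

(bonus, name)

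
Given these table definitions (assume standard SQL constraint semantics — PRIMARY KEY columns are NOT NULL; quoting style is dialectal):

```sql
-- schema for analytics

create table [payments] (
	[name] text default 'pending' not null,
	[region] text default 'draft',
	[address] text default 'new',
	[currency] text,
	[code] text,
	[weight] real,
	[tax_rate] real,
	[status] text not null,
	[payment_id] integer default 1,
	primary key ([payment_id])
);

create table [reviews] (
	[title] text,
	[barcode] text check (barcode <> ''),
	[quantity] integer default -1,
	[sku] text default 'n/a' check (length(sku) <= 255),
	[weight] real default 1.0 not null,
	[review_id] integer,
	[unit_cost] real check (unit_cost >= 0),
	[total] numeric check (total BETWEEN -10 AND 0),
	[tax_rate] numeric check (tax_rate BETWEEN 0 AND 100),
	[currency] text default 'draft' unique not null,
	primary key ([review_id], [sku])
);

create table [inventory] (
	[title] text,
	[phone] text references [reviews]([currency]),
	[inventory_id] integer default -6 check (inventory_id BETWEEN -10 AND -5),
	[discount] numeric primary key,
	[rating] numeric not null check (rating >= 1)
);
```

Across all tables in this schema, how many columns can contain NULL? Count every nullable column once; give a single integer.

15

payments: 6 nullable (region, address, currency, code, weight, tax_rate — PK (payment_id) and explicit NOT NULL columns excluded).
reviews: 6 nullable (title, barcode, quantity, unit_cost, total, tax_rate — PK (review_id, sku) and explicit NOT NULL columns excluded).
inventory: 3 nullable (title, phone, inventory_id — PK (discount) and explicit NOT NULL columns excluded).
Total: 6 + 6 + 3 = 15.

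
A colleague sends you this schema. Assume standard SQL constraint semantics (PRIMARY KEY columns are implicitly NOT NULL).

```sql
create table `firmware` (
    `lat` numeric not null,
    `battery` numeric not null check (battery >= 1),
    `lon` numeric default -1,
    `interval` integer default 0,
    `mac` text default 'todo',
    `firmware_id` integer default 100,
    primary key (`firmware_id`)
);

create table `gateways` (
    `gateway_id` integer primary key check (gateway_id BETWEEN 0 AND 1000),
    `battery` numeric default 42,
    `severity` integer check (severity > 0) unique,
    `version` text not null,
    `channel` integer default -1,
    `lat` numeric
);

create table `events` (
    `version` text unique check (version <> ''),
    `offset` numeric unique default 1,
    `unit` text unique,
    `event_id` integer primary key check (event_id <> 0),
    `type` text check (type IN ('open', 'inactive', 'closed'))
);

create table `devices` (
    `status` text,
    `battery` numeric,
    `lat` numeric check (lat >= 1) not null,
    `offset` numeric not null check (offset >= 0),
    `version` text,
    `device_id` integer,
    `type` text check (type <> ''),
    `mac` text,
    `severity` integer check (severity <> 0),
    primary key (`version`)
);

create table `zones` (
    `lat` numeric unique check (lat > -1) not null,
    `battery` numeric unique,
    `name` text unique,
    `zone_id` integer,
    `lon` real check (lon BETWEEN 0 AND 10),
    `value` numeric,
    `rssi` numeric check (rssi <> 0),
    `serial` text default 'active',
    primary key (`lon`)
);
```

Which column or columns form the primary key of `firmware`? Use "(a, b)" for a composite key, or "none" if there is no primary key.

firmware_id

firmware_id is declared PRIMARY KEY as a table-level PRIMARY KEY clause.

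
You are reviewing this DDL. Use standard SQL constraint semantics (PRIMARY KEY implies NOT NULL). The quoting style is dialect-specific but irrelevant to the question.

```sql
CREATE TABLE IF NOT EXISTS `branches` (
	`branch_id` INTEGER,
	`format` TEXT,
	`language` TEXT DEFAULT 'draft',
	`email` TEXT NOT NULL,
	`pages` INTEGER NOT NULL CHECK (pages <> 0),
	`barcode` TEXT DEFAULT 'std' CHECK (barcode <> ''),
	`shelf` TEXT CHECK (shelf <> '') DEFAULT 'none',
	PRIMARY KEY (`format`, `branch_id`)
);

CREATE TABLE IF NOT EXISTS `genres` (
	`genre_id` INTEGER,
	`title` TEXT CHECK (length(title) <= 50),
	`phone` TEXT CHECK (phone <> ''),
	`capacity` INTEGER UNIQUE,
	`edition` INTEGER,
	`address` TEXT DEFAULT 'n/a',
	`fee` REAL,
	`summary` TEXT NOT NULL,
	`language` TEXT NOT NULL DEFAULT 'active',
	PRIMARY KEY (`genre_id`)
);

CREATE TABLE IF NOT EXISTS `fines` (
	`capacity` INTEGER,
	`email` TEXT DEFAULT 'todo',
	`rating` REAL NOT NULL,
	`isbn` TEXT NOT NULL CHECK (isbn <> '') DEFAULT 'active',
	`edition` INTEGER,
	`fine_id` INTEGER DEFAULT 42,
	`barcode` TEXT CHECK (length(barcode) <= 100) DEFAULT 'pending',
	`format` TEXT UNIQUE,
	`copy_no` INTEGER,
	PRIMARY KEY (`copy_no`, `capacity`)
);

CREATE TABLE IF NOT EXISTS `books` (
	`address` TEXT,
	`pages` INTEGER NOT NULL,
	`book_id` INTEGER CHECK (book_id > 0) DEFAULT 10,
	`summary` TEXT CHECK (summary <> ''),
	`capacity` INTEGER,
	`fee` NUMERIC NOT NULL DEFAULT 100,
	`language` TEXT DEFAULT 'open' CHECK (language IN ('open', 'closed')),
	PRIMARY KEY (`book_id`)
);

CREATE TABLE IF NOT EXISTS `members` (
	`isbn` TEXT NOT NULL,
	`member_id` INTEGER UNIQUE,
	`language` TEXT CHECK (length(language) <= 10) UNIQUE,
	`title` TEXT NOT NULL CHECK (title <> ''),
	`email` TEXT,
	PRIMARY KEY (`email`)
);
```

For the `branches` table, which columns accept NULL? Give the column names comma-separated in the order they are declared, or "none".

- branch_id: part of the PRIMARY KEY, which implies NOT NULL → not nullable.
- format: part of the PRIMARY KEY, which implies NOT NULL → not nullable.
- language: DEFAULT only fills an omitted column; an explicit NULL is still allowed → nullable.
- email: declared NOT NULL → not nullable.
- pages: declared NOT NULL → not nullable.
- barcode: CHECK does not forbid NULL (a CHECK constraint passes when its expression is NULL) → nullable.
- shelf: CHECK does not forbid NULL (a CHECK constraint passes when its expression is NULL) → nullable.

language, barcode, shelf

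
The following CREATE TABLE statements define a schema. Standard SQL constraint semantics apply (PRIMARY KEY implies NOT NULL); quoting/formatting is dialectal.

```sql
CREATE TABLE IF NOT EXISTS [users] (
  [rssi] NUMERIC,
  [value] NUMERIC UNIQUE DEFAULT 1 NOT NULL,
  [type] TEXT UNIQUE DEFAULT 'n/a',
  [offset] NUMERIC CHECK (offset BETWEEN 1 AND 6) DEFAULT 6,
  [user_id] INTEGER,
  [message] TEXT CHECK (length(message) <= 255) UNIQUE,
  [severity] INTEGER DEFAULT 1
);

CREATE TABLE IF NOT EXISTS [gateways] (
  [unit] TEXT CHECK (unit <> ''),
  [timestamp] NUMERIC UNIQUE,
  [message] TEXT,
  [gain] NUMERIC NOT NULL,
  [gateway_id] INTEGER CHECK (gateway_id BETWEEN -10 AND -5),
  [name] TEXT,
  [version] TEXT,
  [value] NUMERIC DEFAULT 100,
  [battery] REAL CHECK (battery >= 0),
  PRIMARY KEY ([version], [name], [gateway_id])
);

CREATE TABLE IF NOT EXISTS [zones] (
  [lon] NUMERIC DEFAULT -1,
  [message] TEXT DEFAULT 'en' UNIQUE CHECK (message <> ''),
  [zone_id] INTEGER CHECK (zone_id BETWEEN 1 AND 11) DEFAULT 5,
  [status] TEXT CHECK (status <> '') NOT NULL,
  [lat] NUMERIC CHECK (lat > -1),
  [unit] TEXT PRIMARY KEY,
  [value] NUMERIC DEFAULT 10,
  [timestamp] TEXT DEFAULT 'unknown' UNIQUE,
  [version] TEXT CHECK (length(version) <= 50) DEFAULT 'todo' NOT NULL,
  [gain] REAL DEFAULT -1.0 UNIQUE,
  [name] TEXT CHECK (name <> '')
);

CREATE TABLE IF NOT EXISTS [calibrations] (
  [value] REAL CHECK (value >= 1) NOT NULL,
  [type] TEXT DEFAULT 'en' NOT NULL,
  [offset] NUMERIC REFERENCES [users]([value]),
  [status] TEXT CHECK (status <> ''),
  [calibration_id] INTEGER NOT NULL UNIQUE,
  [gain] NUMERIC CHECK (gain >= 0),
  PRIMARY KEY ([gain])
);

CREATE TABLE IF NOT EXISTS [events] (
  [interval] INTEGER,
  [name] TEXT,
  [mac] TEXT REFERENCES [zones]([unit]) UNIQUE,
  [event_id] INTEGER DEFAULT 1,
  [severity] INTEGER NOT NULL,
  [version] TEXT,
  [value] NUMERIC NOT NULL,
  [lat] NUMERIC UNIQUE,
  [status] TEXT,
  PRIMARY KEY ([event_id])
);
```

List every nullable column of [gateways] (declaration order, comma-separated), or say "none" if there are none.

unit, timestamp, message, value, battery

- unit: CHECK does not forbid NULL (a CHECK constraint passes when its expression is NULL) → nullable.
- timestamp: UNIQUE does not imply NOT NULL → nullable.
- message: no NOT NULL constraint applies → nullable.
- gain: declared NOT NULL → not nullable.
- gateway_id: part of the PRIMARY KEY, which implies NOT NULL → not nullable.
- name: part of the PRIMARY KEY, which implies NOT NULL → not nullable.
- version: part of the PRIMARY KEY, which implies NOT NULL → not nullable.
- value: DEFAULT only fills an omitted column; an explicit NULL is still allowed → nullable.
- battery: CHECK does not forbid NULL (a CHECK constraint passes when its expression is NULL) → nullable.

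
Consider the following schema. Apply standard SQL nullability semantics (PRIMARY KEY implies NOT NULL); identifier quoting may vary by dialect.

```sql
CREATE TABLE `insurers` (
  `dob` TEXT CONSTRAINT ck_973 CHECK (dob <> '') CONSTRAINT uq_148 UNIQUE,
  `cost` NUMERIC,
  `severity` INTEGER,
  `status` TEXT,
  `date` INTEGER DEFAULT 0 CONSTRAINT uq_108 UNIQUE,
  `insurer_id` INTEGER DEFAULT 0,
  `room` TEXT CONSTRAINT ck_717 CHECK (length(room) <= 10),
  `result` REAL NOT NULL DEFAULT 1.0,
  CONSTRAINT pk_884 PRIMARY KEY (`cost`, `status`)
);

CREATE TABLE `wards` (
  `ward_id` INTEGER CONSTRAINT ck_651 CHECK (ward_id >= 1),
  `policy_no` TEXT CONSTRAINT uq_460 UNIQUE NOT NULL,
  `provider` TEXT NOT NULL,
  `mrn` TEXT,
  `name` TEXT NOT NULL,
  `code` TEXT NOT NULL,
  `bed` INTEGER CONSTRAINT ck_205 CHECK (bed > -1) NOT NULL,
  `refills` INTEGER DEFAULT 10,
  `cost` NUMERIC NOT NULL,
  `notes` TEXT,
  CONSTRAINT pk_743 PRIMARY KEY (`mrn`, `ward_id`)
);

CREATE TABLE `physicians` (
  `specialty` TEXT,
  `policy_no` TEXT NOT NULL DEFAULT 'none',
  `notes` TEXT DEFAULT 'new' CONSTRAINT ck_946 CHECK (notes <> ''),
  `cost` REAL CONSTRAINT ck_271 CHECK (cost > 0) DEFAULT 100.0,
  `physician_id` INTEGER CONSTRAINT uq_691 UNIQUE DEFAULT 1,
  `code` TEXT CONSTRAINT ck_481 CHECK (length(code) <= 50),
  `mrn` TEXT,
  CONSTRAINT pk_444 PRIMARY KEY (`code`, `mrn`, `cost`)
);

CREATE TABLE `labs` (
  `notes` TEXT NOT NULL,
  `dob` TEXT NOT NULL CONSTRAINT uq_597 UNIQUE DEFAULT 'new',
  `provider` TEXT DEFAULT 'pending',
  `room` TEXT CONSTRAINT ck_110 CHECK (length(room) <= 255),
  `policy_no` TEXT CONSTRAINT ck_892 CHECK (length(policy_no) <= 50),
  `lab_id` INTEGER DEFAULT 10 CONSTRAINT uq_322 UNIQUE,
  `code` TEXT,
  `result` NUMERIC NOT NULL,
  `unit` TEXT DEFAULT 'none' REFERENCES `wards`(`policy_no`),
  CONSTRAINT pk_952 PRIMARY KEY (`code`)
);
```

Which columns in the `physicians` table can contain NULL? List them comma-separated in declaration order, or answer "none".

specialty, notes, physician_id

- specialty: no NOT NULL constraint applies → nullable.
- policy_no: declared NOT NULL → not nullable.
- notes: CHECK does not forbid NULL (a CHECK constraint passes when its expression is NULL) → nullable.
- cost: part of the PRIMARY KEY, which implies NOT NULL → not nullable.
- physician_id: UNIQUE does not imply NOT NULL → nullable.
- code: part of the PRIMARY KEY, which implies NOT NULL → not nullable.
- mrn: part of the PRIMARY KEY, which implies NOT NULL → not nullable.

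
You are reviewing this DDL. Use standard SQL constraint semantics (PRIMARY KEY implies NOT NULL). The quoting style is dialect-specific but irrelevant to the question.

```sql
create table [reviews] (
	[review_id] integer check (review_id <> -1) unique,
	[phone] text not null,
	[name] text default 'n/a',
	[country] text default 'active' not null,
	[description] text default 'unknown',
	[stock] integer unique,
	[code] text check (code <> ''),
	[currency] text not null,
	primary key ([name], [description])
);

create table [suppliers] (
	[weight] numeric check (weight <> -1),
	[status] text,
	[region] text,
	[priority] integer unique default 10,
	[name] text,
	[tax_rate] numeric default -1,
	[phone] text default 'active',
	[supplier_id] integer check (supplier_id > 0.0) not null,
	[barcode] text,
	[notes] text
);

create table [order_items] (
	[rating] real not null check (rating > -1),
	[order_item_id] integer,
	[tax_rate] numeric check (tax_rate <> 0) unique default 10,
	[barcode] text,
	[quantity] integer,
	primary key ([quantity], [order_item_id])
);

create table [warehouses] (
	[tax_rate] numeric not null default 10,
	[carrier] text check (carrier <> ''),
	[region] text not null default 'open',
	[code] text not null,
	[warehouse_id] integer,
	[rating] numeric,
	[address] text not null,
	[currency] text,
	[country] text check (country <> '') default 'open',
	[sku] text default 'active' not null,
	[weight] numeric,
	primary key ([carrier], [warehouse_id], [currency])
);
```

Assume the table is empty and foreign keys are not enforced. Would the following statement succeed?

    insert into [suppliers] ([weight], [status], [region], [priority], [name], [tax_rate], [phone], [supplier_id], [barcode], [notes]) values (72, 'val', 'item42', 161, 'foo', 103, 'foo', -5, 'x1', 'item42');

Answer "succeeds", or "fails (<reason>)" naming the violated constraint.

The value -5 for supplier_id violates CHECK (supplier_id > 0.0).

fails (CHECK on supplier_id)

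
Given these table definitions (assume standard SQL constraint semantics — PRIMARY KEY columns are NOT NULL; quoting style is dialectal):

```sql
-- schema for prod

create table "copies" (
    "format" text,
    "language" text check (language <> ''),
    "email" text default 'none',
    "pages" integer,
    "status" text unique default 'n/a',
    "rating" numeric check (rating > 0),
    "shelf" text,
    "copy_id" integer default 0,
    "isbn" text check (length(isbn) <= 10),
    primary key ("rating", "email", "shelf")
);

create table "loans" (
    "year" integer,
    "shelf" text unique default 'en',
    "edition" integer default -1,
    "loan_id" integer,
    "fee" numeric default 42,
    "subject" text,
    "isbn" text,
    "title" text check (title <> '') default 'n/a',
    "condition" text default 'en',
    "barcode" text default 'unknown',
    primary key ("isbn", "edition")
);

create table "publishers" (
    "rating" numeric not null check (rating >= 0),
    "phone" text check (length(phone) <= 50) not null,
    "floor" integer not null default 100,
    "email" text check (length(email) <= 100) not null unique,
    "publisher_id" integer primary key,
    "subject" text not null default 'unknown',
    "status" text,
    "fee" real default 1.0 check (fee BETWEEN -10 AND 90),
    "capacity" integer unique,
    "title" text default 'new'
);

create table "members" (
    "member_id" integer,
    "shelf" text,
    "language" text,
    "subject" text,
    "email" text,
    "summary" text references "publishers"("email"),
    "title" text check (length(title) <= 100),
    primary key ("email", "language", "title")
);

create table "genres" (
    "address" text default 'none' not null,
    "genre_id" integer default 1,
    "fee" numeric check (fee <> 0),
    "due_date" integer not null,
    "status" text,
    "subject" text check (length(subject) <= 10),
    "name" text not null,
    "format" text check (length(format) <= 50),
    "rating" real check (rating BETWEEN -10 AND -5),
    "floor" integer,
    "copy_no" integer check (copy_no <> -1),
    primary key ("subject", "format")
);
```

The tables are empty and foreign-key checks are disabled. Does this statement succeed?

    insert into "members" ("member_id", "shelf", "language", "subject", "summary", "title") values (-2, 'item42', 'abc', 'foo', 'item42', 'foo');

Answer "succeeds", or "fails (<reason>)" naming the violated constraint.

fails (NOT NULL on email)

email is omitted from the column list and has no DEFAULT, so it would receive NULL.
But email is part of the PRIMARY KEY (implied NOT NULL).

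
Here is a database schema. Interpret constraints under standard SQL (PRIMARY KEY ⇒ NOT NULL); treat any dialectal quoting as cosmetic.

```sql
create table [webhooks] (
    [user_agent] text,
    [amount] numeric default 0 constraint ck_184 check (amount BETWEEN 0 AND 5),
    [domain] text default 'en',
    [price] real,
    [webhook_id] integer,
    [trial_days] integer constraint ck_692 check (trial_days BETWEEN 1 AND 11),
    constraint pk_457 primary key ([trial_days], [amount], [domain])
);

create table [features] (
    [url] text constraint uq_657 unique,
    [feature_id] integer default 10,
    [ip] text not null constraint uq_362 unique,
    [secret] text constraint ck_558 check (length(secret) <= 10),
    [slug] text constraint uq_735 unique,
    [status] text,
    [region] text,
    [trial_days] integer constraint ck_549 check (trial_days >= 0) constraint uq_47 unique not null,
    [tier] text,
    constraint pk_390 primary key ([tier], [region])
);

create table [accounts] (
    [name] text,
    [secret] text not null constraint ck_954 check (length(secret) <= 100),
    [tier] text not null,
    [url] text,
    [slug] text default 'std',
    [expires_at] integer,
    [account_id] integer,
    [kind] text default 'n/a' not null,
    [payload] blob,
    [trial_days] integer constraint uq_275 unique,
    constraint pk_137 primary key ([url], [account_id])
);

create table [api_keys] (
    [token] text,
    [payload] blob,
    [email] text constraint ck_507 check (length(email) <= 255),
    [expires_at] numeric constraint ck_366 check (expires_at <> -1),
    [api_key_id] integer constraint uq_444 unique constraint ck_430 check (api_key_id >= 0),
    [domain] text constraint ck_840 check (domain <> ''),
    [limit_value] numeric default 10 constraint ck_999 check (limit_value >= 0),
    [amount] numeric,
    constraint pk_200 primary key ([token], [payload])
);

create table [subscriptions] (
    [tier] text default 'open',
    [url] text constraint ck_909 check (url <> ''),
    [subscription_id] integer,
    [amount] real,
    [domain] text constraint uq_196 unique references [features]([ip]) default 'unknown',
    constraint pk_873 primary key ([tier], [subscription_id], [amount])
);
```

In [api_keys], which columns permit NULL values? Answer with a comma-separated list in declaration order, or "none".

- token: part of the PRIMARY KEY, which implies NOT NULL → not nullable.
- payload: part of the PRIMARY KEY, which implies NOT NULL → not nullable.
- email: CHECK does not forbid NULL (a CHECK constraint passes when its expression is NULL) → nullable.
- expires_at: CHECK does not forbid NULL (a CHECK constraint passes when its expression is NULL) → nullable.
- api_key_id: CHECK does not forbid NULL (a CHECK constraint passes when its expression is NULL) → nullable.
- domain: CHECK does not forbid NULL (a CHECK constraint passes when its expression is NULL) → nullable.
- limit_value: CHECK does not forbid NULL (a CHECK constraint passes when its expression is NULL) → nullable.
- amount: no NOT NULL constraint applies → nullable.

email, expires_at, api_key_id, domain, limit_value, amount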